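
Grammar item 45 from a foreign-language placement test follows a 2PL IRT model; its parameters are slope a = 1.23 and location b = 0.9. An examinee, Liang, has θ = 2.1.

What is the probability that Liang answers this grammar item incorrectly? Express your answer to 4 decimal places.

0.1860

P(θ) = 1 / (1 + exp(−a(θ − b)))
Exponent: 1.23 × (2.1 − 0.9) = 1.4760
1/(1 + e^{-1.4760}) = 0.8140
P(incorrect) = 1 − 0.8140 = 0.1860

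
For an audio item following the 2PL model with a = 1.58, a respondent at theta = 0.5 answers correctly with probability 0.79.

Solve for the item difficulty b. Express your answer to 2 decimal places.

-0.34

P(theta) = 1 / (1 + exp(−a(theta − b)))
logit(0.79) = ln(0.79/0.21) = 1.3249
b = theta − logit/(a) = 0.5 − 1.3249/1.5800 = -0.3386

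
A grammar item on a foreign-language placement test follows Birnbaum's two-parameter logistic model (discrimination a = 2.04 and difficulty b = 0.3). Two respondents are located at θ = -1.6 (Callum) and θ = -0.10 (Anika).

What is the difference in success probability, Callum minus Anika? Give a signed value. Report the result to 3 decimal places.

P(θ) = 1 / (1 + exp(−a(θ − b)))
P(Callum) = 0.0203  [exponent -3.8760]
P(Anika) = 0.3066  [exponent -0.8160]
Difference = 0.0203 − 0.3066 = -0.2863

-0.286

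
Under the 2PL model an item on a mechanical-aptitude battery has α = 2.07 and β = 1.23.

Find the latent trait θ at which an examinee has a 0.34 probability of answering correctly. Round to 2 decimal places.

0.91

P(θ) = 1 / (1 + exp(−α(θ − β)))
logit = ln(0.3400/0.6600) = -0.6633
θ = β + logit/(α) = 1.23 + (-0.6633)/2.0700 = 0.9096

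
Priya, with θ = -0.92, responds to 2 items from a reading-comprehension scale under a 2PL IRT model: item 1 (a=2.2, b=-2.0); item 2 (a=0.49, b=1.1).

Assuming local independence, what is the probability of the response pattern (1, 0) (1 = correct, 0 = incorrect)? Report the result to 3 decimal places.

P(θ) = 1 / (1 + exp(−a(θ − b)))
P_1 = 1/(1+e^{-2.3760}) = 0.9150
P_2 = 1/(1+e^{0.9898}) = 0.2710
L = P_1 × (1−P_2) = 0.9150 × 0.7290 = 0.66706

0.667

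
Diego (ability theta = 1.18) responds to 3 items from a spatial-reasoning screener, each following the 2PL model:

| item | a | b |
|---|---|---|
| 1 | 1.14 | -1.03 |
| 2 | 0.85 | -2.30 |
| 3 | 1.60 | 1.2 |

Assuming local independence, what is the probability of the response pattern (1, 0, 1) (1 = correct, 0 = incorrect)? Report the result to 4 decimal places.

P(theta) = 1 / (1 + exp(−a(theta − b)))
P_1 = 1/(1+e^{-2.5194}) = 0.9255
P_2 = 1/(1+e^{-2.9580}) = 0.9506
P_3 = 1/(1+e^{0.0320}) = 0.4920
L = P_1 × (1−P_2) × P_3 = 0.9255 × 0.0494 × 0.4920 = 0.02248

0.0225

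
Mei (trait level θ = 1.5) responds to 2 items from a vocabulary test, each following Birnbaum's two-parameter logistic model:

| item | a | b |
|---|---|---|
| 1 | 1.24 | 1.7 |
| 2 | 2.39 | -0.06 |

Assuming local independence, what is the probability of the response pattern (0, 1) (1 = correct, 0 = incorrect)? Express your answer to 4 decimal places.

0.5485

P(θ) = 1 / (1 + exp(−a(θ − b)))
P_1 = 1/(1+e^{0.2480}) = 0.4383
P_2 = 1/(1+e^{-3.7284}) = 0.9765
L = (1−P_1) × P_2 = 0.5617 × 0.9765 = 0.54850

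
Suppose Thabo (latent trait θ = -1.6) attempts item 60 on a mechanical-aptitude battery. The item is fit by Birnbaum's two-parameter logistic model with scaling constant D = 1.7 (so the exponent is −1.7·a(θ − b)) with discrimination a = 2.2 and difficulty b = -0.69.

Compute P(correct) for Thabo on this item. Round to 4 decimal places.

0.0322

P(θ) = 1 / (1 + exp(−D·a(θ − b)))
Exponent: 1.7 × 2.2 × (-1.6 − (-0.69)) = -3.4034
1/(1 + e^{3.4034}) = 0.0322
P = 0.0322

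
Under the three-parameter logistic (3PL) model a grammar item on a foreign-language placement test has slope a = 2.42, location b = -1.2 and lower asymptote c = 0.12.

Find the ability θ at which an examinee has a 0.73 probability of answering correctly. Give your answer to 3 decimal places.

-0.863

P(θ) = c + (1 − c) · 1 / (1 + exp(−a(θ − b)))
Remove guessing floor: (0.73 − 0.12)/(1 − 0.12) = 0.6932
logit = ln(0.6932/0.3068) = 0.8150
θ = b + logit/(a) = -1.2 + 0.8150/2.4200 = -0.8632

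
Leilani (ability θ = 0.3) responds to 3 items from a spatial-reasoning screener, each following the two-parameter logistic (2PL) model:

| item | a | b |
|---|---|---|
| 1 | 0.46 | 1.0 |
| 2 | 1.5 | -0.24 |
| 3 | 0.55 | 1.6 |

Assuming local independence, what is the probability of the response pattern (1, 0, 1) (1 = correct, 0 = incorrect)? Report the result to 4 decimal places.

P(θ) = 1 / (1 + exp(−a(θ − b)))
P_1 = 1/(1+e^{0.3220}) = 0.4202
P_2 = 1/(1+e^{-0.8100}) = 0.6921
P_3 = 1/(1+e^{0.7150}) = 0.3285
L = P_1 × (1−P_2) × P_3 = 0.4202 × 0.3079 × 0.3285 = 0.04250

0.0425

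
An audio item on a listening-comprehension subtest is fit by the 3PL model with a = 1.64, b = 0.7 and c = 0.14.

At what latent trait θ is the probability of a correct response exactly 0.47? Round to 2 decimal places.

0.41

P(θ) = c + (1 − c) · 1 / (1 + exp(−a(θ − b)))
Remove guessing floor: (0.47 − 0.14)/(1 − 0.14) = 0.3837
logit = ln(0.3837/0.6163) = -0.4738
θ = b + logit/(a) = 0.7 + (-0.4738)/1.6400 = 0.4111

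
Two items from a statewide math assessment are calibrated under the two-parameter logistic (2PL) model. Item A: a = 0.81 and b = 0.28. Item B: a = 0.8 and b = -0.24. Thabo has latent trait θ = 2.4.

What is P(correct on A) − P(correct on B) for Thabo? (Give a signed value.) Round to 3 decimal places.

P(θ) = 1 / (1 + exp(−a(θ − b)))
P_A = 0.8478
P_B = 0.8921
P_A − P_B = -0.0443

-0.044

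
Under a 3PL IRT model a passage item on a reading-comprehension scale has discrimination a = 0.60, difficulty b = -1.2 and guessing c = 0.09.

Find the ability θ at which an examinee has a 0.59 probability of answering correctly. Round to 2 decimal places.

P(θ) = c + (1 − c) · 1 / (1 + exp(−a(θ − b)))
Remove guessing floor: (0.59 − 0.09)/(1 − 0.09) = 0.5495
logit = ln(0.5495/0.4505) = 0.1985
θ = b + logit/(a) = -1.2 + 0.1985/0.6000 = -0.8692

-0.87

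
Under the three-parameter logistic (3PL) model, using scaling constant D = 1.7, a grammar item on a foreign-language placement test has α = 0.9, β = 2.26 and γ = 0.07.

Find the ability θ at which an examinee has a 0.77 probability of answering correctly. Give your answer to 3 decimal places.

2.987

P(θ) = γ + (1 − γ) · 1 / (1 + exp(−D·α(θ − β)))
Remove guessing floor: (0.77 − 0.07)/(1 − 0.07) = 0.7527
logit = ln(0.7527/0.2473) = 1.1130
θ = β + logit/(1.7·α) = 2.26 + 1.1130/1.5300 = 2.9875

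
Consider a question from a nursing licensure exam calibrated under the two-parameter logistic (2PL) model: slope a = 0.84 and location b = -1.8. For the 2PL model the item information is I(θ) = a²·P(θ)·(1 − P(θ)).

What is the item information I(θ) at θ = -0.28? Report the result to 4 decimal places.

0.1203

P = 1/(1+e^{-1.2768}) = 0.7819
P(1−P) = 0.7819 × 0.2181 = 0.1705
I = a² × P(1−P) = 0.84² × 0.1705 = 0.12033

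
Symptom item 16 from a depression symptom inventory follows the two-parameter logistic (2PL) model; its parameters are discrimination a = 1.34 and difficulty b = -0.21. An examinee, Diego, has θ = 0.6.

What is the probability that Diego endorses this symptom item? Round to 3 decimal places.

0.748

P(θ) = 1 / (1 + exp(−a(θ − b)))
Exponent: 1.34 × (0.6 − (-0.21)) = 1.0854
1/(1 + e^{-1.0854}) = 0.7475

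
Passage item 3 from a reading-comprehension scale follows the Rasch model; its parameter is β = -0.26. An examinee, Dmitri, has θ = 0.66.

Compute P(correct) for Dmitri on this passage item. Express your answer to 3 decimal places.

P(θ) = 1 / (1 + exp(−(θ − β)))
Exponent: (0.66 − (-0.26)) = 0.9200
1/(1 + e^{-0.9200}) = 0.7150
P = 0.7150

0.715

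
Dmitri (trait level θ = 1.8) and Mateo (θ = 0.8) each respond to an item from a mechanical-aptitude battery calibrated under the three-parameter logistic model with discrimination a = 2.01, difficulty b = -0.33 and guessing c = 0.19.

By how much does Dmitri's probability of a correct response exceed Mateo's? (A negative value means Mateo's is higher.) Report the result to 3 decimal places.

P(θ) = c + (1 − c) · 1 / (1 + exp(−a(θ − b)))
P(Dmitri) = 0.9890  [exponent 4.2813]
P(Mateo) = 0.9242  [exponent 2.2713]
Difference = 0.9890 − 0.9242 = 0.0647

0.065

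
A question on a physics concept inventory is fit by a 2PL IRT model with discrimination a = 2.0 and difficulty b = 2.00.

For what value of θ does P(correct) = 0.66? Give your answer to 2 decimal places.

P(θ) = 1 / (1 + exp(−a(θ − b)))
logit = ln(0.6600/0.3400) = 0.6633
θ = b + logit/(a) = 2.00 + 0.6633/2.0000 = 2.3316

2.33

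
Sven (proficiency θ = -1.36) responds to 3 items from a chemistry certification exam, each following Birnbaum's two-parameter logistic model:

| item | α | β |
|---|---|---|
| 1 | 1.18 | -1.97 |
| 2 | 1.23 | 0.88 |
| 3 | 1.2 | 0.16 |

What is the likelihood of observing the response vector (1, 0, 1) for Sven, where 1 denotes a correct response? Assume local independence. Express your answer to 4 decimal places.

P(θ) = 1 / (1 + exp(−α(θ − β)))
P_1 = 1/(1+e^{-0.7198}) = 0.6726
P_2 = 1/(1+e^{2.7552}) = 0.0598
P_3 = 1/(1+e^{1.8240}) = 0.1390
L = P_1 × (1−P_2) × P_3 = 0.6726 × 0.9402 × 0.1390 = 0.08787

0.0879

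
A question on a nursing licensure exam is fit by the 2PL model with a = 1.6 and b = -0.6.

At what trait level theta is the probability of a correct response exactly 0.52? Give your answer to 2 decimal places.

P(theta) = 1 / (1 + exp(−a(theta − b)))
logit = ln(0.5200/0.4800) = 0.0800
theta = b + logit/(a) = -0.6 + 0.0800/1.6000 = -0.5500

-0.55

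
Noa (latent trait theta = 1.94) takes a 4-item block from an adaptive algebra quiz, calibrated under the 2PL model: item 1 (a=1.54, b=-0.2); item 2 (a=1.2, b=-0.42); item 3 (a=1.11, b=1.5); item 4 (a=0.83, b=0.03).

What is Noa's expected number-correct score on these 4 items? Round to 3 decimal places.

3.358

P(theta) = 1 / (1 + exp(−a(theta − b)))
P_1 = 1/(1+e^{-3.2956}) = 0.9643
P_2 = 1/(1+e^{-2.8320}) = 0.9444
P_3 = 1/(1+e^{-0.4884}) = 0.6197
P_4 = 1/(1+e^{-1.5853}) = 0.8300
E[score] = 0.9643 + 0.9444 + 0.6197 + 0.8300 = 3.3583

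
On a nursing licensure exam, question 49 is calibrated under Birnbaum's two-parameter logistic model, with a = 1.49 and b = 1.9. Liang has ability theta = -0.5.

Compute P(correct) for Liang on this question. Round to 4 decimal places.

0.0272

P(theta) = 1 / (1 + exp(−a(theta − b)))
Exponent: 1.49 × (-0.5 − 1.9) = -3.5760
1/(1 + e^{3.5760}) = 0.0272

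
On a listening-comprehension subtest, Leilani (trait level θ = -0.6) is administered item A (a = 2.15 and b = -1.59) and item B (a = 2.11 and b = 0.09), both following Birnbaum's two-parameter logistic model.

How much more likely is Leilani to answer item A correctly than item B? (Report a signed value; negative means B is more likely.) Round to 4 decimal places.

0.7045

P(θ) = 1 / (1 + exp(−a(θ − b)))
P_A = 0.8936
P_B = 0.1891
P_A − P_B = 0.7045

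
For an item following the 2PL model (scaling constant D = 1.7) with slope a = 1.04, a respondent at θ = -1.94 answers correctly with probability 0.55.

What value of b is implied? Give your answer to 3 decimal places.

P(θ) = 1 / (1 + exp(−D·a(θ − b)))
logit(0.55) = ln(0.55/0.45) = 0.2007
b = θ − logit/(1.7·a) = -1.94 − 0.2007/1.7680 = -2.0535

-2.054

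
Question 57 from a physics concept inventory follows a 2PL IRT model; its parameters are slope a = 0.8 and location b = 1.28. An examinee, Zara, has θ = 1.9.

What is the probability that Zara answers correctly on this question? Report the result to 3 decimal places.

P(θ) = 1 / (1 + exp(−a(θ − b)))
Exponent: 0.8 × (1.9 − 1.28) = 0.4960
1/(1 + e^{-0.4960}) = 0.6215

0.622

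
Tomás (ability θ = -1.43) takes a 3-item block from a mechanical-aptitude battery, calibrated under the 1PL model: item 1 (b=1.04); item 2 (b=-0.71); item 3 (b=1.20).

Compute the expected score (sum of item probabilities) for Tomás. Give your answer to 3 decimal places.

0.473

P(θ) = 1 / (1 + exp(−(θ − b)))
P_1 = 1/(1+e^{2.4700}) = 0.0780
P_2 = 1/(1+e^{0.7200}) = 0.3274
P_3 = 1/(1+e^{2.6300}) = 0.0672
E[score] = 0.0780 + 0.3274 + 0.0672 = 0.4726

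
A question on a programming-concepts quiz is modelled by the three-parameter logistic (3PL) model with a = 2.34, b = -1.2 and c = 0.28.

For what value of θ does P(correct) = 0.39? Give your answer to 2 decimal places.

-1.93

P(θ) = c + (1 − c) · 1 / (1 + exp(−a(θ − b)))
Remove guessing floor: (0.39 − 0.28)/(1 − 0.28) = 0.1528
logit = ln(0.1528/0.8472) = -1.7130
θ = b + logit/(a) = -1.2 + (-1.7130)/2.3400 = -1.9320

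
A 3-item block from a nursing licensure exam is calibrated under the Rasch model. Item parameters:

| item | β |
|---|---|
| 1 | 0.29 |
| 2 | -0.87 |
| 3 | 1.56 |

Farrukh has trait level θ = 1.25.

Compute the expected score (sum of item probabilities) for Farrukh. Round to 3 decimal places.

P(θ) = 1 / (1 + exp(−(θ − β)))
P_1 = 1/(1+e^{-0.9600}) = 0.7231
P_2 = 1/(1+e^{-2.1200}) = 0.8928
P_3 = 1/(1+e^{0.3100}) = 0.4231
E[score] = 0.7231 + 0.8928 + 0.4231 = 2.0391

2.039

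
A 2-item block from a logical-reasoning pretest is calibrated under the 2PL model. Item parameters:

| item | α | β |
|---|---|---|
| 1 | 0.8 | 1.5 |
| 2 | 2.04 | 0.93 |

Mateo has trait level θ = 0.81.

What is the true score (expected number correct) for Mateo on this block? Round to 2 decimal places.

0.80

P(θ) = 1 / (1 + exp(−α(θ − β)))
P_1 = 1/(1+e^{0.5520}) = 0.3654
P_2 = 1/(1+e^{0.2448}) = 0.4391
E[score] = 0.3654 + 0.4391 = 0.8045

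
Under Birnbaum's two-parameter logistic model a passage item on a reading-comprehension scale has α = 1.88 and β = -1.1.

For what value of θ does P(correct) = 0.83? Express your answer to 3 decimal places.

-0.257

P(θ) = 1 / (1 + exp(−α(θ − β)))
logit = ln(0.8300/0.1700) = 1.5856
θ = β + logit/(α) = -1.1 + 1.5856/1.8800 = -0.2566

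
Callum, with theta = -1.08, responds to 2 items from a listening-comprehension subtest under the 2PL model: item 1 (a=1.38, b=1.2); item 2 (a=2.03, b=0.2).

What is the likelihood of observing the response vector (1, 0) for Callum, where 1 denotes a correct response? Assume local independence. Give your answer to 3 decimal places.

0.038

P(theta) = 1 / (1 + exp(−a(theta − b)))
P_1 = 1/(1+e^{3.1464}) = 0.0412
P_2 = 1/(1+e^{2.5984}) = 0.0692
L = P_1 × (1−P_2) = 0.0412 × 0.9308 = 0.03838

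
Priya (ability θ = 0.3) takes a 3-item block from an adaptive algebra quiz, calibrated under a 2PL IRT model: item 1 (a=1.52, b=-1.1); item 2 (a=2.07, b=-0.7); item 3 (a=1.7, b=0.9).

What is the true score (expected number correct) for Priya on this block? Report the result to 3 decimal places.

P(θ) = 1 / (1 + exp(−a(θ − b)))
P_1 = 1/(1+e^{-2.1280}) = 0.8936
P_2 = 1/(1+e^{-2.0700}) = 0.8880
P_3 = 1/(1+e^{1.0200}) = 0.2650
E[score] = 0.8936 + 0.8880 + 0.2650 = 2.0466

2.047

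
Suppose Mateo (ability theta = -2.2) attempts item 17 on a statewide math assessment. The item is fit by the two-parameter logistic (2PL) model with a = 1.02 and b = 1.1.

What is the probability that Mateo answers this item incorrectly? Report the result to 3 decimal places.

P(theta) = 1 / (1 + exp(−a(theta − b)))
Exponent: 1.02 × (-2.2 − 1.1) = -3.3660
1/(1 + e^{3.3660}) = 0.0334
P(incorrect) = 1 − 0.0334 = 0.9666

0.967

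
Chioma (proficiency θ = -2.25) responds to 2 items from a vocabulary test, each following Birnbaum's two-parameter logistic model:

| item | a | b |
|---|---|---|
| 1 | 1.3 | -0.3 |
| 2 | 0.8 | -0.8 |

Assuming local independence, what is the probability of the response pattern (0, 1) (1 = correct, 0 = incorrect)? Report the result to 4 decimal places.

0.2211

P(θ) = 1 / (1 + exp(−a(θ − b)))
P_1 = 1/(1+e^{2.5350}) = 0.0734
P_2 = 1/(1+e^{1.1600}) = 0.2387
L = (1−P_1) × P_2 = 0.9266 × 0.2387 = 0.22114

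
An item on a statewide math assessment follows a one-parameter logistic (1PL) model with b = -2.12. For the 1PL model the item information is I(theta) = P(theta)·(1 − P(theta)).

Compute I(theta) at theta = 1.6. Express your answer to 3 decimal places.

P = 1/(1+e^{-3.7200}) = 0.9763
P(1−P) = 0.9763 × 0.0237 = 0.0231
I = P(1−P) = 0.02310

0.023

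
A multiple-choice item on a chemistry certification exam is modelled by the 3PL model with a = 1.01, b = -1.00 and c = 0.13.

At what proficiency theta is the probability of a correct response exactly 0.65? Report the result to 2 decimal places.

P(theta) = c + (1 − c) · 1 / (1 + exp(−a(theta − b)))
Remove guessing floor: (0.65 − 0.13)/(1 − 0.13) = 0.5977
logit = ln(0.5977/0.4023) = 0.3959
theta = b + logit/(a) = -1.00 + 0.3959/1.0100 = -0.6080

-0.61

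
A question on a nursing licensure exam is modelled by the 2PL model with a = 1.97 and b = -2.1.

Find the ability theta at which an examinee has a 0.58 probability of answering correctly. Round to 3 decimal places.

P(theta) = 1 / (1 + exp(−a(theta − b)))
logit = ln(0.5800/0.4200) = 0.3228
theta = b + logit/(a) = -2.1 + 0.3228/1.9700 = -1.9362

-1.936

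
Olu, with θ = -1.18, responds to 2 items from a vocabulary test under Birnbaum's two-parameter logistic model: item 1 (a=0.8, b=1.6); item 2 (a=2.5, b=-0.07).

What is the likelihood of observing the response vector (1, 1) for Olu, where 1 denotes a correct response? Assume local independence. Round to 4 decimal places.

0.0057

P(θ) = 1 / (1 + exp(−a(θ − b)))
P_1 = 1/(1+e^{2.2240}) = 0.0976
P_2 = 1/(1+e^{2.7750}) = 0.0587
L = P_1 × P_2 = 0.0976 × 0.0587 = 0.00573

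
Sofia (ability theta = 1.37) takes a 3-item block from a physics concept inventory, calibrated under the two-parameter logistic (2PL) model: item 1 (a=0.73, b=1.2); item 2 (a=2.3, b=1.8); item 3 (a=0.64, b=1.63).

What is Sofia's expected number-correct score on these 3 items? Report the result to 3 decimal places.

1.261

P(theta) = 1 / (1 + exp(−a(theta − b)))
P_1 = 1/(1+e^{-0.1241}) = 0.5310
P_2 = 1/(1+e^{0.9890}) = 0.2711
P_3 = 1/(1+e^{0.1664}) = 0.4585
E[score] = 0.5310 + 0.2711 + 0.4585 = 1.2606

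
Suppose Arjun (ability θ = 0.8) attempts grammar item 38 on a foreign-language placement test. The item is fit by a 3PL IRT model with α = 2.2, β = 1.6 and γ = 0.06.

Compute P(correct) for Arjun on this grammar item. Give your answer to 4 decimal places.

0.1980

P(θ) = γ + (1 − γ) · 1 / (1 + exp(−α(θ − β)))
Exponent: 2.2 × (0.8 − 1.6) = -1.7600
1/(1 + e^{1.7600}) = 0.1468
P = 0.06 + 0.94 × 0.1468 = 0.1980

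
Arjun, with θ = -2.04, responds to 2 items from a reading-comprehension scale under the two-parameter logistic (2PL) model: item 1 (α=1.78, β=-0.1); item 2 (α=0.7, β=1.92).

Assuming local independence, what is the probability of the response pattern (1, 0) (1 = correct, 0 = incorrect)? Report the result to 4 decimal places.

P(θ) = 1 / (1 + exp(−α(θ − β)))
P_1 = 1/(1+e^{3.4532}) = 0.0307
P_2 = 1/(1+e^{2.7720}) = 0.0589
L = P_1 × (1−P_2) = 0.0307 × 0.9411 = 0.02887

0.0289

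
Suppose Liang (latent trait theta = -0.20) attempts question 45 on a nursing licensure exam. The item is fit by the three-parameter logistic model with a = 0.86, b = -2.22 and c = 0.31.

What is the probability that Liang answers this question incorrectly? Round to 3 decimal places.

0.103

P(theta) = c + (1 − c) · 1 / (1 + exp(−a(theta − b)))
Exponent: 0.86 × (-0.20 − (-2.22)) = 1.7372
1/(1 + e^{-1.7372}) = 0.8503
P = 0.31 + 0.69 × 0.8503 = 0.8967
P(incorrect) = 1 − 0.8967 = 0.1033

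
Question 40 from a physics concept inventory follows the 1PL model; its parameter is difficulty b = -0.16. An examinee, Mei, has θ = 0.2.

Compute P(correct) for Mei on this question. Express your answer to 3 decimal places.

0.589

P(θ) = 1 / (1 + exp(−(θ − b)))
Exponent: (0.2 − (-0.16)) = 0.3600
1/(1 + e^{-0.3600}) = 0.5890
P = 0.5890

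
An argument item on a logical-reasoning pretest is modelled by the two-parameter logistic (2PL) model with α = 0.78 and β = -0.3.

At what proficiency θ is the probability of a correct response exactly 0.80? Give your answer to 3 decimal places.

P(θ) = 1 / (1 + exp(−α(θ − β)))
logit = ln(0.8000/0.2000) = 1.3863
θ = β + logit/(α) = -0.3 + 1.3863/0.7800 = 1.4773

1.477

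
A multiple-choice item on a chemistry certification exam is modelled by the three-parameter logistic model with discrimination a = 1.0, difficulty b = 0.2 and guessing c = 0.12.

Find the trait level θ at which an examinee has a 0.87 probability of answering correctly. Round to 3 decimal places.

1.953

P(θ) = c + (1 − c) · 1 / (1 + exp(−a(θ − b)))
Remove guessing floor: (0.87 − 0.12)/(1 − 0.12) = 0.8523
logit = ln(0.8523/0.1477) = 1.7525
θ = b + logit/(a) = 0.2 + 1.7525/1.0000 = 1.9525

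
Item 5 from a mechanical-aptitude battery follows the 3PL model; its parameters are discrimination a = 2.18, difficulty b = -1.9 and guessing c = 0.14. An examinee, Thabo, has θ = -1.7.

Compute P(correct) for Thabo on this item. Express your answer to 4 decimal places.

P(θ) = c + (1 − c) · 1 / (1 + exp(−a(θ − b)))
Exponent: 2.18 × (-1.7 − (-1.9)) = 0.4360
1/(1 + e^{-0.4360}) = 0.6073
P = 0.14 + 0.86 × 0.6073 = 0.6623

0.6623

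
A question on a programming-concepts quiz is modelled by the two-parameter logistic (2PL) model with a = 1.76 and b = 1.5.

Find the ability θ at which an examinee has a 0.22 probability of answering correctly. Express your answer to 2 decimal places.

0.78

P(θ) = 1 / (1 + exp(−a(θ − b)))
logit = ln(0.2200/0.7800) = -1.2657
θ = b + logit/(a) = 1.5 + (-1.2657)/1.7600 = 0.7809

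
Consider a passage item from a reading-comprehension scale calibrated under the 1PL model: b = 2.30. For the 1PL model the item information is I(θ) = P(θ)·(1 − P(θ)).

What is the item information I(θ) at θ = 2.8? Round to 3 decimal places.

0.235

P = 1/(1+e^{-0.5000}) = 0.6225
P(1−P) = 0.6225 × 0.3775 = 0.2350
I = P(1−P) = 0.23500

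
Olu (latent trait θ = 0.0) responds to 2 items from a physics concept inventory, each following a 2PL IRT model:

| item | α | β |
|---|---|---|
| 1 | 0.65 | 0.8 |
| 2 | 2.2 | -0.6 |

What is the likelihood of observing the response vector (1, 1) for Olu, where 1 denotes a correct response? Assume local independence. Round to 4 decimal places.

0.2942

P(θ) = 1 / (1 + exp(−α(θ − β)))
P_1 = 1/(1+e^{0.5200}) = 0.3729
P_2 = 1/(1+e^{-1.3200}) = 0.7892
L = P_1 × P_2 = 0.3729 × 0.7892 = 0.29425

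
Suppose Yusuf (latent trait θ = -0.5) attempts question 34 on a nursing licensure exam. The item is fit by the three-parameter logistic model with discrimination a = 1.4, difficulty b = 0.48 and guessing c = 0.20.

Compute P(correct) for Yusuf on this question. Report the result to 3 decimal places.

P(θ) = c + (1 − c) · 1 / (1 + exp(−a(θ − b)))
Exponent: 1.4 × (-0.5 − 0.48) = -1.3720
1/(1 + e^{1.3720}) = 0.2023
P = 0.20 + 0.80 × 0.2023 = 0.3618

0.362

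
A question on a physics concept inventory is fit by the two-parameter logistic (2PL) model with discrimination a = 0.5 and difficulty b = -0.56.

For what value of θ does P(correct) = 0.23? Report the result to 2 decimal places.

P(θ) = 1 / (1 + exp(−a(θ − b)))
logit = ln(0.2300/0.7700) = -1.2083
θ = b + logit/(a) = -0.56 + (-1.2083)/0.5000 = -2.9766

-2.98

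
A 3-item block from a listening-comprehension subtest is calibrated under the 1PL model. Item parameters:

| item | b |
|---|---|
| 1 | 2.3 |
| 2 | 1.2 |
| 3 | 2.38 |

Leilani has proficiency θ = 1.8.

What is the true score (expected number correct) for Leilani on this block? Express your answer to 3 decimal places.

1.382

P(θ) = 1 / (1 + exp(−(θ − b)))
P_1 = 1/(1+e^{0.5000}) = 0.3775
P_2 = 1/(1+e^{-0.6000}) = 0.6457
P_3 = 1/(1+e^{0.5800}) = 0.3589
E[score] = 0.3775 + 0.6457 + 0.3589 = 1.3821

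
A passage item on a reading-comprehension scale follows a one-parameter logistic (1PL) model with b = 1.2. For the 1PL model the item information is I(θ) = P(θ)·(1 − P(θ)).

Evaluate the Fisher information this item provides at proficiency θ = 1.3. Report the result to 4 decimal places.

0.2494

P = 1/(1+e^{-0.1000}) = 0.5250
P(1−P) = 0.5250 × 0.4750 = 0.2494
I = P(1−P) = 0.24938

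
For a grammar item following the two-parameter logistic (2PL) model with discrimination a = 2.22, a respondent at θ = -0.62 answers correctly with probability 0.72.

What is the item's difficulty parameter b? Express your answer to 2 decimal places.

P(θ) = 1 / (1 + exp(−a(θ − b)))
logit(0.72) = ln(0.72/0.28) = 0.9445
b = θ − logit/(a) = -0.62 − 0.9445/2.2200 = -1.0454

-1.05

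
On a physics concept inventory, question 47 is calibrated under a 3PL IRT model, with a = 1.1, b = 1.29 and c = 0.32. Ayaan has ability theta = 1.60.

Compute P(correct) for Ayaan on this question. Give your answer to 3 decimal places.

0.717

P(theta) = c + (1 − c) · 1 / (1 + exp(−a(theta − b)))
Exponent: 1.1 × (1.60 − 1.29) = 0.3410
1/(1 + e^{-0.3410}) = 0.5844
P = 0.32 + 0.68 × 0.5844 = 0.7174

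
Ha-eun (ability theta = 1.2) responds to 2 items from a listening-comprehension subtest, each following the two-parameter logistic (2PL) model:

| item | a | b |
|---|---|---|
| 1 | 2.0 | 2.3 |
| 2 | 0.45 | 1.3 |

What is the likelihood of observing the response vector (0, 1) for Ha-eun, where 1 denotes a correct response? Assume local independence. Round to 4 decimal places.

0.4400

P(theta) = 1 / (1 + exp(−a(theta − b)))
P_1 = 1/(1+e^{2.2000}) = 0.0998
P_2 = 1/(1+e^{0.0450}) = 0.4888
L = (1−P_1) × P_2 = 0.9002 × 0.4888 = 0.44000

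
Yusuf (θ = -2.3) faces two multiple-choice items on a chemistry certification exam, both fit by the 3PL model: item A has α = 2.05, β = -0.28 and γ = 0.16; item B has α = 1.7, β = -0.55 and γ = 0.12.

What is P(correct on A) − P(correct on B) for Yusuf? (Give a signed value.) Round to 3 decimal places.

0.010

P(θ) = γ + (1 − γ) · 1 / (1 + exp(−α(θ − β)))
P_A = 0.1732
P_B = 0.1627
P_A − P_B = 0.0104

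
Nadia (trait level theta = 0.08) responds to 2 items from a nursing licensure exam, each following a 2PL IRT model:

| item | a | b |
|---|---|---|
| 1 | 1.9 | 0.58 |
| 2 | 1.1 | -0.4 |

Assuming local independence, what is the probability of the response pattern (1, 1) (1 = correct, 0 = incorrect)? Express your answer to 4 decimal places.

0.1754

P(theta) = 1 / (1 + exp(−a(theta − b)))
P_1 = 1/(1+e^{0.9500}) = 0.2789
P_2 = 1/(1+e^{-0.5280}) = 0.6290
L = P_1 × P_2 = 0.2789 × 0.6290 = 0.17542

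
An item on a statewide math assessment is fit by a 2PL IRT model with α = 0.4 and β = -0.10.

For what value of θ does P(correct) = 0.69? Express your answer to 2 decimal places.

1.90

P(θ) = 1 / (1 + exp(−α(θ − β)))
logit = ln(0.6900/0.3100) = 0.8001
θ = β + logit/(α) = -0.10 + 0.8001/0.4000 = 1.9003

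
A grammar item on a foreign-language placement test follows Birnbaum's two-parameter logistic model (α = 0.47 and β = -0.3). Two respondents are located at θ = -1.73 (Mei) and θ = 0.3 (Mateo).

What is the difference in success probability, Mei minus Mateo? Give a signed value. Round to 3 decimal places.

P(θ) = 1 / (1 + exp(−α(θ − β)))
P(Mei) = 0.3380  [exponent -0.6721]
P(Mateo) = 0.5700  [exponent 0.2820]
Difference = 0.3380 − 0.5700 = -0.2320

-0.232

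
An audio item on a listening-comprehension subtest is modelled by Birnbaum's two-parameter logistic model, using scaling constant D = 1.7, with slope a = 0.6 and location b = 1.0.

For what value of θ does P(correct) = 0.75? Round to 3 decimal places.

P(θ) = 1 / (1 + exp(−D·a(θ − b)))
logit = ln(0.7500/0.2500) = 1.0986
θ = b + logit/(1.7·a) = 1.0 + 1.0986/1.0200 = 2.0771

2.077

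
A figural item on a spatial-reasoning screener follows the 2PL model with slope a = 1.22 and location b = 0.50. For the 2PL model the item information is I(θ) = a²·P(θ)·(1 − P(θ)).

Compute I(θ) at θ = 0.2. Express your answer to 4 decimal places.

P = 1/(1+e^{0.3660}) = 0.4095
P(1−P) = 0.4095 × 0.5905 = 0.2418
I = a² × P(1−P) = 1.22² × 0.2418 = 0.35991

0.3599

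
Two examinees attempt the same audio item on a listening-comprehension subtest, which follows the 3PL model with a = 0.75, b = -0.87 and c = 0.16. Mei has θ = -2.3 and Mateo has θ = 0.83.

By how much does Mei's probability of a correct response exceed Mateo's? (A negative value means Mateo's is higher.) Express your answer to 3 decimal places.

P(θ) = c + (1 − c) · 1 / (1 + exp(−a(θ − b)))
P(Mei) = 0.3741  [exponent -1.0725]
P(Mateo) = 0.8165  [exponent 1.2750]
Difference = 0.3741 − 0.8165 = -0.4424

-0.442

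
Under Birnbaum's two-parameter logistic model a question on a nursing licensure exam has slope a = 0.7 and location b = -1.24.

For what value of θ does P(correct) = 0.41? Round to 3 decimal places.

-1.760

P(θ) = 1 / (1 + exp(−a(θ − b)))
logit = ln(0.4100/0.5900) = -0.3640
θ = b + logit/(a) = -1.24 + (-0.3640)/0.7000 = -1.7600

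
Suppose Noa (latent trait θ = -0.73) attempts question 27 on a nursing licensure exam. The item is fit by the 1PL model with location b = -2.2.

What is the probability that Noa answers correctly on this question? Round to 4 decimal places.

0.8131

P(θ) = 1 / (1 + exp(−(θ − b)))
Exponent: (-0.73 − (-2.2)) = 1.4700
1/(1 + e^{-1.4700}) = 0.8131
P = 0.8131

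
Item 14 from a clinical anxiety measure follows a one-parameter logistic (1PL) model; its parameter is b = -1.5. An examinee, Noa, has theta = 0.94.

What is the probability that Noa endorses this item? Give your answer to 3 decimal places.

P(theta) = 1 / (1 + exp(−(theta − b)))
Exponent: (0.94 − (-1.5)) = 2.4400
1/(1 + e^{-2.4400}) = 0.9198
P = 0.9198

0.920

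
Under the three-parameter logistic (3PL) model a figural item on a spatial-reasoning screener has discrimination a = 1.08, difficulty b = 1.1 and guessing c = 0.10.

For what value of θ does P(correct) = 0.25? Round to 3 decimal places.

P(θ) = c + (1 − c) · 1 / (1 + exp(−a(θ − b)))
Remove guessing floor: (0.25 − 0.10)/(1 − 0.10) = 0.1667
logit = ln(0.1667/0.8333) = -1.6094
θ = b + logit/(a) = 1.1 + (-1.6094)/1.0800 = -0.3902

-0.390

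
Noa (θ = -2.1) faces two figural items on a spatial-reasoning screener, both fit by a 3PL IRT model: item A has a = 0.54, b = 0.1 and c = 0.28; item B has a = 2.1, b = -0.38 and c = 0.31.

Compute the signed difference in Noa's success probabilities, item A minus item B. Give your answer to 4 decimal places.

P(θ) = c + (1 − c) · 1 / (1 + exp(−a(θ − b)))
P_A = 0.4482
P_B = 0.3281
P_A − P_B = 0.1201

0.1201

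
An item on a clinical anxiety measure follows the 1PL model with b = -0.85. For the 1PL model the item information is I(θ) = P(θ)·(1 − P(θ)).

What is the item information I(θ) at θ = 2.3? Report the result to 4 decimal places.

0.0394

P = 1/(1+e^{-3.1500}) = 0.9589
P(1−P) = 0.9589 × 0.0411 = 0.0394
I = P(1−P) = 0.03940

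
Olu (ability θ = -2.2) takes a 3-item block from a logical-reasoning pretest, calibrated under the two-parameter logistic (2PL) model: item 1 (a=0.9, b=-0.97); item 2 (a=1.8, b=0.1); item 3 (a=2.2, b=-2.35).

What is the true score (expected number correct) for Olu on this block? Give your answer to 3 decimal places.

0.846

P(θ) = 1 / (1 + exp(−a(θ − b)))
P_1 = 1/(1+e^{1.1070}) = 0.2484
P_2 = 1/(1+e^{4.1400}) = 0.0157
P_3 = 1/(1+e^{-0.3300}) = 0.5818
E[score] = 0.2484 + 0.0157 + 0.5818 = 0.8459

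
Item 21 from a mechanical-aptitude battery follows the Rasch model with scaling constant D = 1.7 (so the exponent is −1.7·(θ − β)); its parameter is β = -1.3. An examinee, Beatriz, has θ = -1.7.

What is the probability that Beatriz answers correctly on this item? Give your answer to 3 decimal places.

0.336

P(θ) = 1 / (1 + exp(−D·(θ − β)))
Exponent: 1.7 × (-1.7 − (-1.3)) = -0.6800
1/(1 + e^{0.6800}) = 0.3363
P = 0.3363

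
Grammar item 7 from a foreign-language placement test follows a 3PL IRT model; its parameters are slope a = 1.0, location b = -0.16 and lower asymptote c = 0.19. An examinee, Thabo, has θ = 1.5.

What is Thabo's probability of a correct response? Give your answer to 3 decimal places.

P(θ) = c + (1 − c) · 1 / (1 + exp(−a(θ − b)))
Exponent: 1.0 × (1.5 − (-0.16)) = 1.6600
1/(1 + e^{-1.6600}) = 0.8402
P = 0.19 + 0.81 × 0.8402 = 0.8706

0.871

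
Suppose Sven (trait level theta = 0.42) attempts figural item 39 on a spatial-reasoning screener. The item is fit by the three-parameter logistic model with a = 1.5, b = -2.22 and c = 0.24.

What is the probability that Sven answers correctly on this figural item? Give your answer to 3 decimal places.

P(theta) = c + (1 − c) · 1 / (1 + exp(−a(theta − b)))
Exponent: 1.5 × (0.42 − (-2.22)) = 3.9600
1/(1 + e^{-3.9600}) = 0.9813
P = 0.24 + 0.76 × 0.9813 = 0.9858

0.986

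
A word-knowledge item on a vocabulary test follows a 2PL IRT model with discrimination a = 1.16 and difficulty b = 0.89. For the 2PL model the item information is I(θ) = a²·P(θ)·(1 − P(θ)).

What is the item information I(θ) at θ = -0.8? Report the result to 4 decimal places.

P = 1/(1+e^{1.9604}) = 0.1234
P(1−P) = 0.1234 × 0.8766 = 0.1082
I = a² × P(1−P) = 1.16² × 0.1082 = 0.14558

0.1456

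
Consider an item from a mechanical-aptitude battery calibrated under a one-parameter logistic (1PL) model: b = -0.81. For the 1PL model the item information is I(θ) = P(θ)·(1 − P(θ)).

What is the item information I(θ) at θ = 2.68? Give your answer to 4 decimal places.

0.0287

P = 1/(1+e^{-3.4900}) = 0.9704
P(1−P) = 0.9704 × 0.0296 = 0.0287
I = P(1−P) = 0.02872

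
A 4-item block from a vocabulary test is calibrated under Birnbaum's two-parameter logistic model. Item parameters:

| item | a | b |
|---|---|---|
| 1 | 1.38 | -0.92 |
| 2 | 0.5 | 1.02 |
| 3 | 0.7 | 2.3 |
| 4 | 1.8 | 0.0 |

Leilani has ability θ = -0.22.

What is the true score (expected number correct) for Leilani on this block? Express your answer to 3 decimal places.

1.623

P(θ) = 1 / (1 + exp(−a(θ − b)))
P_1 = 1/(1+e^{-0.9660}) = 0.7243
P_2 = 1/(1+e^{0.6200}) = 0.3498
P_3 = 1/(1+e^{1.7640}) = 0.1463
P_4 = 1/(1+e^{0.3960}) = 0.4023
E[score] = 0.7243 + 0.3498 + 0.1463 + 0.4023 = 1.6227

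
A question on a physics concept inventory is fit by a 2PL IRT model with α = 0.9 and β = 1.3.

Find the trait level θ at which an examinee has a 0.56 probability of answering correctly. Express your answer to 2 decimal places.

P(θ) = 1 / (1 + exp(−α(θ − β)))
logit = ln(0.5600/0.4400) = 0.2412
θ = β + logit/(α) = 1.3 + 0.2412/0.9000 = 1.5680

1.57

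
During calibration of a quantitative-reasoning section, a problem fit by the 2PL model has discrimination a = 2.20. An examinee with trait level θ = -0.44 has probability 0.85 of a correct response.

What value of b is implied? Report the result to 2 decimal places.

P(θ) = 1 / (1 + exp(−a(θ − b)))
logit(0.85) = ln(0.85/0.15) = 1.7346
b = θ − logit/(a) = -0.44 − 1.7346/2.2000 = -1.2285

-1.23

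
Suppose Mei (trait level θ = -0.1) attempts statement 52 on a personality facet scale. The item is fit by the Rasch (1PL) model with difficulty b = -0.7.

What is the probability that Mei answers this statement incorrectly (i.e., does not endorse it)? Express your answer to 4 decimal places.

0.3543

P(θ) = 1 / (1 + exp(−(θ − b)))
Exponent: (-0.1 − (-0.7)) = 0.6000
1/(1 + e^{-0.6000}) = 0.6457
P = 0.6457
P(incorrect) = 1 − 0.6457 = 0.3543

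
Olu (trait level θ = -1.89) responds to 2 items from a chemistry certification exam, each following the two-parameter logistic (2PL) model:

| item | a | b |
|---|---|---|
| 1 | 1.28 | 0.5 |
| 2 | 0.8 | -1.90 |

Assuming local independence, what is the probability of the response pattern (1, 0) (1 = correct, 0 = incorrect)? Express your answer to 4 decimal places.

P(θ) = 1 / (1 + exp(−a(θ − b)))
P_1 = 1/(1+e^{3.0592}) = 0.0448
P_2 = 1/(1+e^{-0.0080}) = 0.5020
L = P_1 × (1−P_2) = 0.0448 × 0.4980 = 0.02232

0.0223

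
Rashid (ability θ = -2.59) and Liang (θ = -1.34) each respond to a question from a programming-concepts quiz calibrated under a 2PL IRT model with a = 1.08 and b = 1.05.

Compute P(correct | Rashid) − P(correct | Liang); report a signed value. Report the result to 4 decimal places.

P(θ) = 1 / (1 + exp(−a(θ − b)))
P(Rashid) = 0.0192  [exponent -3.9312]
P(Liang) = 0.0704  [exponent -2.5812]
Difference = 0.0192 − 0.0704 = -0.0511

-0.0511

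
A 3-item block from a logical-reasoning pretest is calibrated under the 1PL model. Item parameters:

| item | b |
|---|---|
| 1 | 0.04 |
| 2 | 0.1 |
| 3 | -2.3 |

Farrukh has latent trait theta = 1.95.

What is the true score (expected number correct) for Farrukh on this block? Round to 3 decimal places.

2.721

P(theta) = 1 / (1 + exp(−(theta − b)))
P_1 = 1/(1+e^{-1.9100}) = 0.8710
P_2 = 1/(1+e^{-1.8500}) = 0.8641
P_3 = 1/(1+e^{-4.2500}) = 0.9859
E[score] = 0.8710 + 0.8641 + 0.9859 = 2.7211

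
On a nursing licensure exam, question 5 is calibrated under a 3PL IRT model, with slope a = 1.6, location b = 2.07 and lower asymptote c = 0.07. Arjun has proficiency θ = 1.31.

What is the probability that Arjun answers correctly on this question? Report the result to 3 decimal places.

P(θ) = c + (1 − c) · 1 / (1 + exp(−a(θ − b)))
Exponent: 1.6 × (1.31 − 2.07) = -1.2160
1/(1 + e^{1.2160}) = 0.2286
P = 0.07 + 0.93 × 0.2286 = 0.2826

0.283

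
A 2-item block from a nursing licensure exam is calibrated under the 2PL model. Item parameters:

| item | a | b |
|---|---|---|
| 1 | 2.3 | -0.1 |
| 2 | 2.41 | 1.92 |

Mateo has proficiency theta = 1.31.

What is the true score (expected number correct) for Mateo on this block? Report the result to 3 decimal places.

1.149

P(theta) = 1 / (1 + exp(−a(theta − b)))
P_1 = 1/(1+e^{-3.2430}) = 0.9624
P_2 = 1/(1+e^{1.4701}) = 0.1869
E[score] = 0.9624 + 0.1869 = 1.1493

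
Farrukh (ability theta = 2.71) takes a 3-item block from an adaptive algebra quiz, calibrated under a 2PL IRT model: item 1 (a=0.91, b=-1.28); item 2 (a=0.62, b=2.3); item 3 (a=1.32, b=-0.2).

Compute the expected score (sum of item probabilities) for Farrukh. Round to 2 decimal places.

P(theta) = 1 / (1 + exp(−a(theta − b)))
P_1 = 1/(1+e^{-3.6309}) = 0.9742
P_2 = 1/(1+e^{-0.2542}) = 0.5632
P_3 = 1/(1+e^{-3.8412}) = 0.9790
E[score] = 0.9742 + 0.5632 + 0.9790 = 2.5164

2.52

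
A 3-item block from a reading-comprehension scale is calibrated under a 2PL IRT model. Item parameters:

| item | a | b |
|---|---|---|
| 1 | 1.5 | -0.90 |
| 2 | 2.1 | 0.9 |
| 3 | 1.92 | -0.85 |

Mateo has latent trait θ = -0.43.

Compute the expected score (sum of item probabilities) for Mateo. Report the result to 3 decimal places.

P(θ) = 1 / (1 + exp(−a(θ − b)))
P_1 = 1/(1+e^{-0.7050}) = 0.6693
P_2 = 1/(1+e^{2.7930}) = 0.0577
P_3 = 1/(1+e^{-0.8064}) = 0.6913
E[score] = 0.6693 + 0.0577 + 0.6913 = 1.4183

1.418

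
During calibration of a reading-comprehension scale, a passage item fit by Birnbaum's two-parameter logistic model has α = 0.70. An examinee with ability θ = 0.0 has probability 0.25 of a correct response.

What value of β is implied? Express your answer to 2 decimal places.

P(θ) = 1 / (1 + exp(−α(θ − β)))
logit(0.25) = ln(0.25/0.75) = -1.0986
β = θ − logit/(α) = 0.0 − (-1.0986)/0.7000 = 1.5694

1.57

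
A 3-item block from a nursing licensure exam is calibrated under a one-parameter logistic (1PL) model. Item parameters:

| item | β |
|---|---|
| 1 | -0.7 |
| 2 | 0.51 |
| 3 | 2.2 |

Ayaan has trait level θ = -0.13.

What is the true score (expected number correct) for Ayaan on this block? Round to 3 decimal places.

P(θ) = 1 / (1 + exp(−(θ − β)))
P_1 = 1/(1+e^{-0.5700}) = 0.6388
P_2 = 1/(1+e^{0.6400}) = 0.3452
P_3 = 1/(1+e^{2.3300}) = 0.0887
E[score] = 0.6388 + 0.3452 + 0.0887 = 1.0727

1.073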